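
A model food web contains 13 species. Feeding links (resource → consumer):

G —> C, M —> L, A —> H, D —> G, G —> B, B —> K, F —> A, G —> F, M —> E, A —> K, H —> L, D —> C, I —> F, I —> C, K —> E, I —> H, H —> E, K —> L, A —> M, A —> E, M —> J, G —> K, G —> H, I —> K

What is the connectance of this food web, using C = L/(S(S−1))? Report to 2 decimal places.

The web has S = 13 species and L = 24 feeding links.
C = L / (S(S−1)) = 24 / 156 = 0.1538 ≈ 0.15.

C = 0.15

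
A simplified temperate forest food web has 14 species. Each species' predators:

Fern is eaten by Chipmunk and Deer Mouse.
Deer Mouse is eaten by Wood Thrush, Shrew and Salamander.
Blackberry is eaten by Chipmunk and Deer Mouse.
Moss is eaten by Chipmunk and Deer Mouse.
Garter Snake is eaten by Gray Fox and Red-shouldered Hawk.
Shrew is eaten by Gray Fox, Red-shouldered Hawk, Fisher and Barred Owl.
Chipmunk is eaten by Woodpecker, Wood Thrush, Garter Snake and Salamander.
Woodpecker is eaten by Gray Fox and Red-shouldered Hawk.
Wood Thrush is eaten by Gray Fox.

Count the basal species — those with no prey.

3

Basal species (no prey listed): Fern, Moss, Blackberry.
Count: 3.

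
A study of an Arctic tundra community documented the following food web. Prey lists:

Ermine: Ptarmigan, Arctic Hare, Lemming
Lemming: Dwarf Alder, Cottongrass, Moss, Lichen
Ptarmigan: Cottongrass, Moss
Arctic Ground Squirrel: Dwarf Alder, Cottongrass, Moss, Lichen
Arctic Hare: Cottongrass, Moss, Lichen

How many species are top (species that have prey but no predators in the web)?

Top species (has prey, but nothing eats it): Arctic Ground Squirrel, Ermine.
Count: 2.

2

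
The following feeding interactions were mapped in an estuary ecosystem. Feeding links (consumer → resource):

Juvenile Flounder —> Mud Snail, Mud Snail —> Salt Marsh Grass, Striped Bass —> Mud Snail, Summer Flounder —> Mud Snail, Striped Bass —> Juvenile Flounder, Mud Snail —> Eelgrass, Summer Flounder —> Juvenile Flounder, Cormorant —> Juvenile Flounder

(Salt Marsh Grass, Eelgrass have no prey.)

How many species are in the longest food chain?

4 species

One longest chain: Salt Marsh Grass → Mud Snail → Juvenile Flounder → Summer Flounder.
It has 4 species and 3 links.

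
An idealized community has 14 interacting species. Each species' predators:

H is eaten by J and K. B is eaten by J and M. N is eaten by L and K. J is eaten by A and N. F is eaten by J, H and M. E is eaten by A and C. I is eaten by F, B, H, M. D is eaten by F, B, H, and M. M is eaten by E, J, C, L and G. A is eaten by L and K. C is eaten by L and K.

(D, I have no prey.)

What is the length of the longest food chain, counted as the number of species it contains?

6 species

One longest chain: D → F → H → J → A → L.
It has 6 species and 5 links.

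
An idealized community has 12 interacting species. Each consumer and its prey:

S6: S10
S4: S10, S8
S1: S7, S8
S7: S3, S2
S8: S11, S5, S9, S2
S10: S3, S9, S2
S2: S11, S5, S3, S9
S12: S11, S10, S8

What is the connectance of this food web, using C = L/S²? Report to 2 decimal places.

C = 0.15

The web has S = 12 species and L = 21 feeding links.
C = L / S² = 21 / 144 = 0.1458 ≈ 0.15.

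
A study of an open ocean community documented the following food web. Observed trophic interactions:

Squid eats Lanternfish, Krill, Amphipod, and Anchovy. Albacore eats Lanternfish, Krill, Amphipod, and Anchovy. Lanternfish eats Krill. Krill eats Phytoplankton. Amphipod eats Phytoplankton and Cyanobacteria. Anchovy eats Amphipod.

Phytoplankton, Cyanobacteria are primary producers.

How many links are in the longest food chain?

3 links

One longest chain: Phytoplankton → Krill → Lanternfish → Albacore.
It has 4 species and 3 links.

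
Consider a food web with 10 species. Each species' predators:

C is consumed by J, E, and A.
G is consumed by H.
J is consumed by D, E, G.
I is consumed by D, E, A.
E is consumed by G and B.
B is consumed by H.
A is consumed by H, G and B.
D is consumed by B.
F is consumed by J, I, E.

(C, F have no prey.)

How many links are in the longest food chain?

4 links

One longest chain: F → I → E → B → H.
It has 5 species and 4 links.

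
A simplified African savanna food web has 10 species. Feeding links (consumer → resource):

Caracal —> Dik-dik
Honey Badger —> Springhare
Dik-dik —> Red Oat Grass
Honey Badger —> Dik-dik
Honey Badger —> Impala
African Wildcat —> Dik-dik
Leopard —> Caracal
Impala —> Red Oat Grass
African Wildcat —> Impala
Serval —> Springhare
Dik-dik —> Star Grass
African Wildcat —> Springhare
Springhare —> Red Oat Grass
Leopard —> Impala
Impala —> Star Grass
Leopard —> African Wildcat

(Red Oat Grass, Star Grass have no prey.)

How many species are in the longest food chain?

4 species

One longest chain: Red Oat Grass → Dik-dik → Caracal → Leopard.
It has 4 species and 3 links.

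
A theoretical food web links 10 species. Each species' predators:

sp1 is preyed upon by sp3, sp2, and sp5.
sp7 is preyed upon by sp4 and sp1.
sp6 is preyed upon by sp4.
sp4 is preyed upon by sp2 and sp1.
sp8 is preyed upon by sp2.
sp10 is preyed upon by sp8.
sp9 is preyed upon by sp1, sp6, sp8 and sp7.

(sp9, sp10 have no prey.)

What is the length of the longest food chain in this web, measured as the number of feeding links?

4 links

One longest chain: sp9 → sp6 → sp4 → sp1 → sp2.
It has 5 species and 4 links.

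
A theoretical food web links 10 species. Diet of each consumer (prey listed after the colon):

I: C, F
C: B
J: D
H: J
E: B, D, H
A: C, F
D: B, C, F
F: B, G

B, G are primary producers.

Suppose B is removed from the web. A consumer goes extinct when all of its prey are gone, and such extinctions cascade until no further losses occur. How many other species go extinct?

1

Remove B.
Round 1: C (all prey gone) → extinct.
No further losses. Total secondary extinctions: 1.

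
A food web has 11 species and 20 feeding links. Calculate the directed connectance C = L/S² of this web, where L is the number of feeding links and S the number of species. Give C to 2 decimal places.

The web has S = 11 species and L = 20 feeding links.
C = L / S² = 20 / 121 = 0.1653 ≈ 0.17.

C = 0.17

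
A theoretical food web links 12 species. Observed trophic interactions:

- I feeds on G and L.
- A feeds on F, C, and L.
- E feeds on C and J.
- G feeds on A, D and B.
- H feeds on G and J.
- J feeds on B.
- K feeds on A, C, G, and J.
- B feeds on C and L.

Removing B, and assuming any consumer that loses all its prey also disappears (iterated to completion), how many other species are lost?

1

Remove B.
Round 1: J (all prey gone) → extinct.
No further losses. Total secondary extinctions: 1.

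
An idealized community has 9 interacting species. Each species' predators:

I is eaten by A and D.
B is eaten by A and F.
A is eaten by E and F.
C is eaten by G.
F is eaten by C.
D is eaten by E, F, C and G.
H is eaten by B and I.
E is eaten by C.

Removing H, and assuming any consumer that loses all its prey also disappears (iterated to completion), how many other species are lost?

8

Remove H.
Round 1: I (all prey gone), B (all prey gone) → extinct.
Round 2: A (all prey gone), D (all prey gone) → extinct.
Round 3: F (all prey gone), E (all prey gone) → extinct.
Round 4: C (all prey gone) → extinct.
Round 5: G (all prey gone) → extinct.
No further losses. Total secondary extinctions: 8.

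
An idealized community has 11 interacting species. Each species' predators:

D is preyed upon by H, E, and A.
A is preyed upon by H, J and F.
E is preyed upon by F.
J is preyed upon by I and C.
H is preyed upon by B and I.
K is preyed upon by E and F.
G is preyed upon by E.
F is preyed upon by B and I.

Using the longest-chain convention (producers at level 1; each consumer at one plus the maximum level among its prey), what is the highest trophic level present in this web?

Producers (level 1): G, K, D.
D → A → F → B gives B level 4.
No species has a prey at level 4, so no species reaches level 5.

4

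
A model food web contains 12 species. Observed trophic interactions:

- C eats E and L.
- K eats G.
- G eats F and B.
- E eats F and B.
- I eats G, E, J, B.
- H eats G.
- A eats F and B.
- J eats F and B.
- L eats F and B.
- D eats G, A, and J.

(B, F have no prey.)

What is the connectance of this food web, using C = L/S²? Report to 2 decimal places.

The web has S = 12 species and L = 21 feeding links.
C = L / S² = 21 / 144 = 0.1458 ≈ 0.15.

C = 0.15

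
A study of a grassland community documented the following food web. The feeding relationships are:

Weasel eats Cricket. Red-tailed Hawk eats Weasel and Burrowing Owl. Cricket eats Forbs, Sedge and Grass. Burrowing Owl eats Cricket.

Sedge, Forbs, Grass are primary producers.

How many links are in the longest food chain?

One longest chain: Sedge → Cricket → Weasel → Red-tailed Hawk.
It has 4 species and 3 links.

3 links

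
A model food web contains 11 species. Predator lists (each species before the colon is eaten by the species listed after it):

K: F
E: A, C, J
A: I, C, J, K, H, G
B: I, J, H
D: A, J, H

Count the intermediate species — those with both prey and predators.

Intermediate species (has both prey and predators): A, K.
Count: 2.

2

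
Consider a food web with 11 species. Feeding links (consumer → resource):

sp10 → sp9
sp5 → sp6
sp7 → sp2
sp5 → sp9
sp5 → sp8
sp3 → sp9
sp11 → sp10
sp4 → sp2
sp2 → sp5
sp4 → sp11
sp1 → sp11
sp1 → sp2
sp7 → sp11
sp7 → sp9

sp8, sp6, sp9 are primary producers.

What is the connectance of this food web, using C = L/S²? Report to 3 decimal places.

C = 0.116

The web has S = 11 species and L = 14 feeding links.
C = L / S² = 14 / 121 = 0.1157 ≈ 0.116.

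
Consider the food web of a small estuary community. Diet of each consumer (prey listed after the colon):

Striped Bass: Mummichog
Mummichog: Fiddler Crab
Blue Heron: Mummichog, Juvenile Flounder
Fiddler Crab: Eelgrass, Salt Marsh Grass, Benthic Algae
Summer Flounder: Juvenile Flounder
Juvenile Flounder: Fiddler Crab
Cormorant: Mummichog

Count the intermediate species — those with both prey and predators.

3

Intermediate species (has both prey and predators): Fiddler Crab, Mummichog, Juvenile Flounder.
Count: 3.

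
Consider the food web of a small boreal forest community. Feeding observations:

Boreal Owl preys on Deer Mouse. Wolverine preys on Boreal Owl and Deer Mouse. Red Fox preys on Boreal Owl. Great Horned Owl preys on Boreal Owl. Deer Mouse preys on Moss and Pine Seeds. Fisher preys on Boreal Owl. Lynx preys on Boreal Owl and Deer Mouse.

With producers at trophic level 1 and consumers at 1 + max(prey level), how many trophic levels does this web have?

Producers (level 1): Moss, Pine Seeds.
Moss → Deer Mouse → Boreal Owl → Lynx gives Lynx level 4.
No species has a prey at level 4, so no species reaches level 5.

4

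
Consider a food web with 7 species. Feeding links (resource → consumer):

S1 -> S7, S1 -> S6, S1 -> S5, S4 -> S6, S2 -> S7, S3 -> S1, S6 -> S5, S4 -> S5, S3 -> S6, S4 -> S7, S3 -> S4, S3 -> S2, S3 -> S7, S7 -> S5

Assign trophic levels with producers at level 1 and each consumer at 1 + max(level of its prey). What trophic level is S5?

Trophic level 4

S3 is a producer → level 1.
S2 eats S3 → level 2.
S7 eats S2 (level 2); other prey at levels: S3 1, S4 2, S1 2 → level 3.
S5 eats S7 (level 3); other prey at levels: S4 2, S1 2, S6 3 → level 4.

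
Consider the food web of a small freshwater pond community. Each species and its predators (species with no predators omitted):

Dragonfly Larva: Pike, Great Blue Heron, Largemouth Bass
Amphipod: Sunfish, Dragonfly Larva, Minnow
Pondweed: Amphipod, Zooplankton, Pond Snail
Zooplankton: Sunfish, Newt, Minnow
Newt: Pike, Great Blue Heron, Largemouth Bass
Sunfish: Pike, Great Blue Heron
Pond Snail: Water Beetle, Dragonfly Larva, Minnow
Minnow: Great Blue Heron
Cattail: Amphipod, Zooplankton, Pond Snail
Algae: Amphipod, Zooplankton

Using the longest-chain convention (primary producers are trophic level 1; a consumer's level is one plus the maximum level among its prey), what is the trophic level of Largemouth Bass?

Trophic level 4

Cattail is a producer → level 1.
Zooplankton eats Cattail (level 1); other prey at levels: Algae 1, Pondweed 1 → level 2.
Newt eats Zooplankton → level 3.
Largemouth Bass eats Newt (level 3); other prey at levels: Dragonfly Larva 3 → level 4.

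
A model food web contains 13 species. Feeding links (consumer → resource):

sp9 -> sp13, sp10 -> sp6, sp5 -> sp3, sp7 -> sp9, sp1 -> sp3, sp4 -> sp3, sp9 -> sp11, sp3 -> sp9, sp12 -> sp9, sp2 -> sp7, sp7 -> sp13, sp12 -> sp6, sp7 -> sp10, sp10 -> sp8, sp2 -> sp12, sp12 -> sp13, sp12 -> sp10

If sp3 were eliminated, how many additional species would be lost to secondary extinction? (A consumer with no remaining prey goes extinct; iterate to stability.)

Remove sp3.
Round 1: sp4 (all prey gone), sp5 (all prey gone), sp1 (all prey gone) → extinct.
No further losses. Total secondary extinctions: 3.

3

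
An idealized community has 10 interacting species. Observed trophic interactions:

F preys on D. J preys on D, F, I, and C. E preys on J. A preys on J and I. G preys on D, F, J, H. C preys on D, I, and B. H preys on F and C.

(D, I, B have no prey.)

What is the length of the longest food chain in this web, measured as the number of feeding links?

3 links

One longest chain: D → C → J → A.
It has 4 species and 3 links.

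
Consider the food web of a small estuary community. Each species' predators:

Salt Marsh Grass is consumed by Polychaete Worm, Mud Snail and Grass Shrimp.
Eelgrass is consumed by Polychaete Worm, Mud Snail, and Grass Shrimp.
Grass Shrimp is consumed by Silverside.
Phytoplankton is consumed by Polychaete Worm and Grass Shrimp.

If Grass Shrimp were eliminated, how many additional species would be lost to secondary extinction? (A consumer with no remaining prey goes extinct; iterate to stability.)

Remove Grass Shrimp.
Round 1: Silverside (all prey gone) → extinct.
No further losses. Total secondary extinctions: 1.

1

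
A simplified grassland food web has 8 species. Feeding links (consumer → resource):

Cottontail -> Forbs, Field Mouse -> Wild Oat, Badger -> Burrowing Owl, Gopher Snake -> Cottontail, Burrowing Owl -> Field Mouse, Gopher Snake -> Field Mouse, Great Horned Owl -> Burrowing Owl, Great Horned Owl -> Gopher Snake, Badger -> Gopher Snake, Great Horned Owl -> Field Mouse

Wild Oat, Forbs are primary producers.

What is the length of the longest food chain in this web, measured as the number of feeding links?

One longest chain: Wild Oat → Field Mouse → Burrowing Owl → Badger.
It has 4 species and 3 links.

3 links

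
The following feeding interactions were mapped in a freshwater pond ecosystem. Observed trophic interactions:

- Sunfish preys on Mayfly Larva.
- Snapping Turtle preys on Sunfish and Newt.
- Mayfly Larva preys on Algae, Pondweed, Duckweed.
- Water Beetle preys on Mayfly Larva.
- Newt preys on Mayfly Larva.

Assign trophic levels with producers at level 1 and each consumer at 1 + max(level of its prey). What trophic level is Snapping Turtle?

Trophic level 4

Algae is a producer → level 1.
Mayfly Larva eats Algae (level 1); other prey at levels: Pondweed 1, Duckweed 1 → level 2.
Sunfish eats Mayfly Larva → level 3.
Snapping Turtle eats Sunfish (level 3); other prey at levels: Newt 3 → level 4.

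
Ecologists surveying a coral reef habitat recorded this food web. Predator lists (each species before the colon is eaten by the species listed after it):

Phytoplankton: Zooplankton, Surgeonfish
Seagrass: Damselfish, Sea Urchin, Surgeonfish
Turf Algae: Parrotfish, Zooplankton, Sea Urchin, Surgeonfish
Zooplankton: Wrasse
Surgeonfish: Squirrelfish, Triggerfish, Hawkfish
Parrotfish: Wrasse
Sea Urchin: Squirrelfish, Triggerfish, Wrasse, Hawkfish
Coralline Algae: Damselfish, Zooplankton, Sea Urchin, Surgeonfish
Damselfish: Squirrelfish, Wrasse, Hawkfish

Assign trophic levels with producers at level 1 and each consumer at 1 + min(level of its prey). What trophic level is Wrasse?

Trophic level 3

Turf Algae is a producer → level 1.
Parrotfish eats Turf Algae → level 2.
Wrasse eats Parrotfish → level 3.
No prey of Wrasse is below level 2, so 3 is the minimum.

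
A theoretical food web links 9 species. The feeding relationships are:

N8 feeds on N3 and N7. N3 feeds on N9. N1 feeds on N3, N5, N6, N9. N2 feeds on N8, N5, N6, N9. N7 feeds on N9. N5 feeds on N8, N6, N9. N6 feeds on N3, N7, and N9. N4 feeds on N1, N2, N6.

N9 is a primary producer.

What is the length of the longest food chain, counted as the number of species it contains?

One longest chain: N9 → N3 → N8 → N5 → N2 → N4.
It has 6 species and 5 links.

6 species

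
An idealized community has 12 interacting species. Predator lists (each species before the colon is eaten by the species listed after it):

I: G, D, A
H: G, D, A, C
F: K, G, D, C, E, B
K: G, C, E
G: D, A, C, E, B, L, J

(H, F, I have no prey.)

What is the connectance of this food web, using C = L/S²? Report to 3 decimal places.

C = 0.160

The web has S = 12 species and L = 23 feeding links.
C = L / S² = 23 / 144 = 0.1597 ≈ 0.160.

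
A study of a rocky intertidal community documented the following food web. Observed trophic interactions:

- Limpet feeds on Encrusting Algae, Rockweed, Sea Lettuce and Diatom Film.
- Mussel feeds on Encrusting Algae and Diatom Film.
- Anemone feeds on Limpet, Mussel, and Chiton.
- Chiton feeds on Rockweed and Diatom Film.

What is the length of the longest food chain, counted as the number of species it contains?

One longest chain: Rockweed → Chiton → Anemone.
It has 3 species and 2 links.

3 species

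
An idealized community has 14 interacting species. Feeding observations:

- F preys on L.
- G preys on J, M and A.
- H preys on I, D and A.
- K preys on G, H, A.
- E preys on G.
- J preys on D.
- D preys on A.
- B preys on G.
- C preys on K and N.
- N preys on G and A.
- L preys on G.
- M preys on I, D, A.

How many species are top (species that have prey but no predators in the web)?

4

Top species (has prey, but nothing eats it): B, E, F, C.
Count: 4.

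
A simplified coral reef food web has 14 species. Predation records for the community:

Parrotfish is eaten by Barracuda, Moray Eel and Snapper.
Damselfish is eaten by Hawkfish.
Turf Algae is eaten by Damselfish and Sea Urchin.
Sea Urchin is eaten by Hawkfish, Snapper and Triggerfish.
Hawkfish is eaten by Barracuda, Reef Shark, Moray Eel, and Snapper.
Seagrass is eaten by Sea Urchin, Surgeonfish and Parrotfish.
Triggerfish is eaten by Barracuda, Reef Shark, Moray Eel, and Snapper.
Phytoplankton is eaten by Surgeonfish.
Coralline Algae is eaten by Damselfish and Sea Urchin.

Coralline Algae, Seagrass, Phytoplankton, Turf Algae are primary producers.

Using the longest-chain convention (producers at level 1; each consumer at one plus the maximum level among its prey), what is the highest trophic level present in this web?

4

Producers (level 1): Coralline Algae, Seagrass, Phytoplankton, Turf Algae.
Coralline Algae → Damselfish → Hawkfish → Snapper gives Snapper level 4.
No species has a prey at level 4, so no species reaches level 5.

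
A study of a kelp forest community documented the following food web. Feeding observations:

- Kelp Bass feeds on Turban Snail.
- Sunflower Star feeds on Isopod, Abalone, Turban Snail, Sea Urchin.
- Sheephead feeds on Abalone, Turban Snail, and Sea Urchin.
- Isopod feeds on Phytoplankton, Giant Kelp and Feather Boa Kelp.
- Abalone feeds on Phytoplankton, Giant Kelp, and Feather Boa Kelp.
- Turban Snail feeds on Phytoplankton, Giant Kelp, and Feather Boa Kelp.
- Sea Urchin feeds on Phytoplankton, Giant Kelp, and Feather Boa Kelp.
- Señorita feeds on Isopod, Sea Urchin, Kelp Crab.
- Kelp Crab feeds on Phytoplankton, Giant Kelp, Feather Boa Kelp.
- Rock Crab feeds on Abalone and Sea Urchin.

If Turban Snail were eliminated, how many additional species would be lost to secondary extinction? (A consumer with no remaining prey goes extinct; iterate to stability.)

Remove Turban Snail.
Round 1: Kelp Bass (all prey gone) → extinct.
No further losses. Total secondary extinctions: 1.

1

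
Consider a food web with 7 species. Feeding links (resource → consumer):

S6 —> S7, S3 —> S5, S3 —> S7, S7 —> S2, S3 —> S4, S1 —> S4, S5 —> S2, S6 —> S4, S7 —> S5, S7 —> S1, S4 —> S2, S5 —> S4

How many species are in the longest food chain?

One longest chain: S6 → S7 → S5 → S4 → S2.
It has 5 species and 4 links.

5 species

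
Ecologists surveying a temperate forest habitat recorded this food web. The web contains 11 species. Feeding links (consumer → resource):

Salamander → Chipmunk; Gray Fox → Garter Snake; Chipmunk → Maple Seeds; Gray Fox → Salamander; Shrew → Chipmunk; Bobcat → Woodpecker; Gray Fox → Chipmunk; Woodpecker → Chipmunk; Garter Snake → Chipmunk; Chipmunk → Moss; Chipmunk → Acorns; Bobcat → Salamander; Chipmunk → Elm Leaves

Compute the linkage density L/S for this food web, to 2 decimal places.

L/S = 1.18

There are L = 13 links among S = 11 species.
L/S = 13/11 = 1.1818 ≈ 1.18.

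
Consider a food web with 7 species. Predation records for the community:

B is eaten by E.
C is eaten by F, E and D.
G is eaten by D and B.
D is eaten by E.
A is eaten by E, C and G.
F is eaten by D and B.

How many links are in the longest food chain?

One longest chain: A → C → F → B → E.
It has 5 species and 4 links.

4 links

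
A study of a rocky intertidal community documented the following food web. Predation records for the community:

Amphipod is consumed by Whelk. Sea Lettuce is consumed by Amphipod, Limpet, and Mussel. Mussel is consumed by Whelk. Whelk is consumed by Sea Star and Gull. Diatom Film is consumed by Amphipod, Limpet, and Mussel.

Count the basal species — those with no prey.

Basal species (no prey listed): Sea Lettuce, Diatom Film.
Count: 2.

2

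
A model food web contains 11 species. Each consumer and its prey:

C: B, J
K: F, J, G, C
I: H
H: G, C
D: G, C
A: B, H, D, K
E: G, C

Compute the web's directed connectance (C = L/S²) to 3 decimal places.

The web has S = 11 species and L = 17 feeding links.
C = L / S² = 17 / 121 = 0.1405 ≈ 0.140.

C = 0.140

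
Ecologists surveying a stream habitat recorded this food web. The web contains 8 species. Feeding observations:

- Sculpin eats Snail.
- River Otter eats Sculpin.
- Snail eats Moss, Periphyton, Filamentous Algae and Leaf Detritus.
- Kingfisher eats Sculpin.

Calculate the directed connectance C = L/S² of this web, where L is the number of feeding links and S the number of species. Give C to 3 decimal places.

C = 0.109

The web has S = 8 species and L = 7 feeding links.
C = L / S² = 7 / 64 = 0.1094 ≈ 0.109.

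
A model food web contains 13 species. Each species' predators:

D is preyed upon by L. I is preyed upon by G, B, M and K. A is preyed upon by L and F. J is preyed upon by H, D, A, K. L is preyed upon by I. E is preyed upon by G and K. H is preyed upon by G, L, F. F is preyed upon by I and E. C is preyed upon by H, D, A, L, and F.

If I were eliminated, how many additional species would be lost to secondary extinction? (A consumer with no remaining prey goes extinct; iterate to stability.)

2

Remove I.
Round 1: B (all prey gone), M (all prey gone) → extinct.
No further losses. Total secondary extinctions: 2.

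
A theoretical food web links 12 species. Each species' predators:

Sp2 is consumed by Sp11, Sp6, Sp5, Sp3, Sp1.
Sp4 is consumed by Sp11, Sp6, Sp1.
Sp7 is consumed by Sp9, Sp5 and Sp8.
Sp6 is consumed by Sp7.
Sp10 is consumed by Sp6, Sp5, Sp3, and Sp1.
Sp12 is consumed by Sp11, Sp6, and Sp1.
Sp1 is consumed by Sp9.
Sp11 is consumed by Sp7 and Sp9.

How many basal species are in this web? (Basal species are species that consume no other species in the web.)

4

Basal species (no prey listed): Sp4, Sp2, Sp12, Sp10.
Count: 4.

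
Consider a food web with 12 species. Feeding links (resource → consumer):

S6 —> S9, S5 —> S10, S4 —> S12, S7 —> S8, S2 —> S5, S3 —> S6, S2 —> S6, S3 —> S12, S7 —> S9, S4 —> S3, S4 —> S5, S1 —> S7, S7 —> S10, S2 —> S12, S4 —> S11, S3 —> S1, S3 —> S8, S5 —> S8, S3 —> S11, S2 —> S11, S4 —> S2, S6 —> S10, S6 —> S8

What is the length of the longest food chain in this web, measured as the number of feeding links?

4 links

One longest chain: S4 → S3 → S1 → S7 → S9.
It has 5 species and 4 links.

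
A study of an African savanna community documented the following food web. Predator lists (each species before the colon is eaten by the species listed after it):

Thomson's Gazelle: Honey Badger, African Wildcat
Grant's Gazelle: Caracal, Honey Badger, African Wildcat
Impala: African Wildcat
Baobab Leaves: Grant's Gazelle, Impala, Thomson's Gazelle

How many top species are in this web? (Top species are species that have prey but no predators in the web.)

3

Top species (has prey, but nothing eats it): Caracal, Honey Badger, African Wildcat.
Count: 3.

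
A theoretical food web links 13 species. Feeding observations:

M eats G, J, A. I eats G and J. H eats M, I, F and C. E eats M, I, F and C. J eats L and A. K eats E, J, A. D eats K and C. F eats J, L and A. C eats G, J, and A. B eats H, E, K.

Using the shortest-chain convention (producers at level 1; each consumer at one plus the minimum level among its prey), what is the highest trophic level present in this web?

3

Producers (level 1): G, A, L.
Following each consumer down to its lowest-level prey: G → C → H (levels 1 through 3).
All prey of H (C 2, M 2, F 2, I 2) are at level 2 or above, so H is at level 1 + 2 = 3.
Every consumer has at least one prey at level 2 or below, so none exceeds level 3.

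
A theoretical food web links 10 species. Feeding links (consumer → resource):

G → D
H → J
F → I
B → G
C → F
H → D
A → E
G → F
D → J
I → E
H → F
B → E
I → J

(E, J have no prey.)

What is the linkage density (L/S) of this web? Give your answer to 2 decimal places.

L/S = 1.30

There are L = 13 links among S = 10 species.
L/S = 13/10 = 1.3000 ≈ 1.30.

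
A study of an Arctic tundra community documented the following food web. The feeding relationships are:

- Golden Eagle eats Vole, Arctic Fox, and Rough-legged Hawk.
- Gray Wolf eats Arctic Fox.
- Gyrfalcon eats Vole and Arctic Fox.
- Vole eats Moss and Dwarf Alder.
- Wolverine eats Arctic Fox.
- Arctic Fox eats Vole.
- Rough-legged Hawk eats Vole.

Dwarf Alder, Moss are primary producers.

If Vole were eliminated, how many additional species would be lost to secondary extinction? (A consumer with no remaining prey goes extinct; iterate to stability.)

Remove Vole.
Round 1: Rough-legged Hawk (all prey gone), Arctic Fox (all prey gone) → extinct.
Round 2: Gyrfalcon (all prey gone), Golden Eagle (all prey gone), Gray Wolf (all prey gone), Wolverine (all prey gone) → extinct.
No further losses. Total secondary extinctions: 6.

6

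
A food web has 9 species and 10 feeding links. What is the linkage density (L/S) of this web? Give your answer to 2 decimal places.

L/S = 1.11

There are L = 10 links among S = 9 species.
L/S = 10/9 = 1.1111 ≈ 1.11.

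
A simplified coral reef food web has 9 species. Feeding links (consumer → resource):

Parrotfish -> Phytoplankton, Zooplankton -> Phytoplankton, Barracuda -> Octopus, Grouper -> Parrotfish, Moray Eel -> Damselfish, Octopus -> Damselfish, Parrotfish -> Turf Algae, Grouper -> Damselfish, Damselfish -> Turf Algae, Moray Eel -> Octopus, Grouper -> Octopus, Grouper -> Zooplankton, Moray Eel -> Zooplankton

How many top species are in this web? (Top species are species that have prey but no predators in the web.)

Top species (has prey, but nothing eats it): Grouper, Barracuda, Moray Eel.
Count: 3.

3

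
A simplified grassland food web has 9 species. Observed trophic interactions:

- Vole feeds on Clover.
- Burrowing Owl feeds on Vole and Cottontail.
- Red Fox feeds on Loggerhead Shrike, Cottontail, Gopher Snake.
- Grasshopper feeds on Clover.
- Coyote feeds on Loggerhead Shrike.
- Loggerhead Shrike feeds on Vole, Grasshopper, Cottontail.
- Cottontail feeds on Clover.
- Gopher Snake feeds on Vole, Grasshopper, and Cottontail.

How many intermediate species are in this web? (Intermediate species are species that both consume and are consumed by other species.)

5

Intermediate species (has both prey and predators): Cottontail, Vole, Grasshopper, Gopher Snake, Loggerhead Shrike.
Count: 5.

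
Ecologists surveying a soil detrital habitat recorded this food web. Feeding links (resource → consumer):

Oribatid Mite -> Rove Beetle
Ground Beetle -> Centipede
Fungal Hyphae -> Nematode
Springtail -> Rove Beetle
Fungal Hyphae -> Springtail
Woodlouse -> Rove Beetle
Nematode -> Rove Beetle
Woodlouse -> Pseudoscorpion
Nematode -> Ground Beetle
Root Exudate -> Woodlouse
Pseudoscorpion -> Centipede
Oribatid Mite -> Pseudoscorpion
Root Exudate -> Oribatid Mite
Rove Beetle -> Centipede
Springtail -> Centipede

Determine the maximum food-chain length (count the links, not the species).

One longest chain: Root Exudate → Oribatid Mite → Rove Beetle → Centipede.
It has 4 species and 3 links.

3 links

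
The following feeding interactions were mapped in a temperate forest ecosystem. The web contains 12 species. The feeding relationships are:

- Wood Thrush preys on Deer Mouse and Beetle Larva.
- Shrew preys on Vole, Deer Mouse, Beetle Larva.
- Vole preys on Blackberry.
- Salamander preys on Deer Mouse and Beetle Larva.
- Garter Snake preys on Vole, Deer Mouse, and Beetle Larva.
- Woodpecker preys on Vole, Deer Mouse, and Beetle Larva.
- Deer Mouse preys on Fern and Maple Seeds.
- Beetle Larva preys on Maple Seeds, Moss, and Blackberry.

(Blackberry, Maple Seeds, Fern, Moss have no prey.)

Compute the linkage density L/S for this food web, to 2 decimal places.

There are L = 19 links among S = 12 species.
L/S = 19/12 = 1.5833 ≈ 1.58.

L/S = 1.58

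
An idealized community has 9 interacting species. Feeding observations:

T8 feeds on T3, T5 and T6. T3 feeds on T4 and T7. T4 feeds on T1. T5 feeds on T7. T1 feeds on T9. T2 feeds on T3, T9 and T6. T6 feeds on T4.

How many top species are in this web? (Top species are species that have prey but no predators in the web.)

2

Top species (has prey, but nothing eats it): T8, T2.
Count: 2.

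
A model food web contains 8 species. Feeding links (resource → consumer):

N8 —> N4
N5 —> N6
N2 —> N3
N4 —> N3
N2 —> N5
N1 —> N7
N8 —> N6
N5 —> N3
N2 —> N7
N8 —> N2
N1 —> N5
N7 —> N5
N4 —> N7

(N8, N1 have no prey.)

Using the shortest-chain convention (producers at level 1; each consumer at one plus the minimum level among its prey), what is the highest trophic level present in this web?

Producers (level 1): N8, N1.
Following each consumer down to its lowest-level prey: N8 → N2 → N3 (levels 1 through 3).
All prey of N3 (N2 2, N4 2, N5 2) are at level 2 or above, so N3 is at level 1 + 2 = 3.
Every consumer has at least one prey at level 2 or below, so none exceeds level 3.

3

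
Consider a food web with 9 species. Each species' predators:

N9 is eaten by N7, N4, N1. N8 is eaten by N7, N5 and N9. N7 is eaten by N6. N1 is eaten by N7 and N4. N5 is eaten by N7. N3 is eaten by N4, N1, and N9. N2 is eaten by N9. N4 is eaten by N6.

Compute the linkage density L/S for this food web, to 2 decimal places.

L/S = 1.67

There are L = 15 links among S = 9 species.
L/S = 15/9 = 1.6667 ≈ 1.67.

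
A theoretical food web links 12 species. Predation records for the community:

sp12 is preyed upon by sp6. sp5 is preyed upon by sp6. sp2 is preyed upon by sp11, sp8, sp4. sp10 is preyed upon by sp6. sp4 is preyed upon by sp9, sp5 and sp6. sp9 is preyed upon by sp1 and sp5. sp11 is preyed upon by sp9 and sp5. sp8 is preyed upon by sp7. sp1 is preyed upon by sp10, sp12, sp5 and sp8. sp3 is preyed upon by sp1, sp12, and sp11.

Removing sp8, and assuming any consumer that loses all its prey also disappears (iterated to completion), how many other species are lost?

1

Remove sp8.
Round 1: sp7 (all prey gone) → extinct.
No further losses. Total secondary extinctions: 1.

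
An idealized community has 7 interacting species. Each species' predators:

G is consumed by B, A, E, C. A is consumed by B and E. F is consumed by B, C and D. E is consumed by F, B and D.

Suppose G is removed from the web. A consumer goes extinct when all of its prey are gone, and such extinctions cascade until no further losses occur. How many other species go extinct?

Remove G.
Round 1: A (all prey gone) → extinct.
Round 2: E (all prey gone) → extinct.
Round 3: F (all prey gone) → extinct.
Round 4: B (all prey gone), C (all prey gone), D (all prey gone) → extinct.
No further losses. Total secondary extinctions: 6.

6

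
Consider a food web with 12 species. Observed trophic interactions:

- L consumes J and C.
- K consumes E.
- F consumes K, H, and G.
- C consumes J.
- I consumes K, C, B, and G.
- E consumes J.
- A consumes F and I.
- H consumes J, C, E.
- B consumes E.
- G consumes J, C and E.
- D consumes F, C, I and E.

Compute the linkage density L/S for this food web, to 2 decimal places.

There are L = 25 links among S = 12 species.
L/S = 25/12 = 2.0833 ≈ 2.08.

L/S = 2.08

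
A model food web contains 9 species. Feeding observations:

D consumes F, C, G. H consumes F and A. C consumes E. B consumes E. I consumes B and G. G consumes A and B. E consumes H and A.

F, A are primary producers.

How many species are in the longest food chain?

One longest chain: F → H → E → B → G → D.
It has 6 species and 5 links.

6 species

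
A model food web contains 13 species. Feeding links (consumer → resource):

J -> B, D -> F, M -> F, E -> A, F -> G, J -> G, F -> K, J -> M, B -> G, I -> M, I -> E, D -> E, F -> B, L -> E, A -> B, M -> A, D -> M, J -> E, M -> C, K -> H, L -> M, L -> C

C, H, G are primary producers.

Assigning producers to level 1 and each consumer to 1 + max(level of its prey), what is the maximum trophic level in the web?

5

Producers (level 1): C, H, G.
G → B → A → E → I gives I level 5.
No species has a prey at level 5, so no species reaches level 6.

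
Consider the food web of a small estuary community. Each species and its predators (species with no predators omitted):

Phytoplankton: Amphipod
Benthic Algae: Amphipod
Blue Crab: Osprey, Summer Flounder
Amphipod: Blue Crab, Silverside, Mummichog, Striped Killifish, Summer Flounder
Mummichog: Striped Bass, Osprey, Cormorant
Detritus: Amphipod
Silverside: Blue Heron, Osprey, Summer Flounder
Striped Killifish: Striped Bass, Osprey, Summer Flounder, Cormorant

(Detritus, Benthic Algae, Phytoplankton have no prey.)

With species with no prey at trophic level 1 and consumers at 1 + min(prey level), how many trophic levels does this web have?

Basal resources (level 1): Detritus, Benthic Algae, Phytoplankton.
Following each consumer down to its lowest-level prey: Detritus → Amphipod → Mummichog → Cormorant (levels 1 through 4).
All prey of Cormorant (Mummichog 3, Striped Killifish 3) are at level 3 or above, so Cormorant is at level 1 + 3 = 4.
Every consumer has at least one prey at level 3 or below, so none exceeds level 4.

4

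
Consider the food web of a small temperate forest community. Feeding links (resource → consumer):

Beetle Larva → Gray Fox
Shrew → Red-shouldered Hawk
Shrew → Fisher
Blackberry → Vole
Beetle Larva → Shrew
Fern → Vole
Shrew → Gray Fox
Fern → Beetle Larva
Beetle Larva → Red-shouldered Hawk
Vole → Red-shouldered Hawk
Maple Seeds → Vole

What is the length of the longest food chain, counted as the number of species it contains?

4 species

One longest chain: Fern → Beetle Larva → Shrew → Fisher.
It has 4 species and 3 links.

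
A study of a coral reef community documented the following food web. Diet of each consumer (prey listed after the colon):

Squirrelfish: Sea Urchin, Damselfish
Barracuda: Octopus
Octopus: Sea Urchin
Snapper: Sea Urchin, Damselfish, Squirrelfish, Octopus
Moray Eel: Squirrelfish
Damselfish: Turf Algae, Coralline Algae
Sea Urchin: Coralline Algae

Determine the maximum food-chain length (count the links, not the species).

One longest chain: Coralline Algae → Sea Urchin → Octopus → Barracuda.
It has 4 species and 3 links.

3 links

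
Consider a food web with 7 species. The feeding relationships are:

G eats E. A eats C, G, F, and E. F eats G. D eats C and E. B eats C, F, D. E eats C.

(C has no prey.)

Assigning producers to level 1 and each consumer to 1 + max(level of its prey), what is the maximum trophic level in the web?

5

Producers (level 1): C.
C → E → G → F → A gives A level 5.
No species has a prey at level 5, so no species reaches level 6.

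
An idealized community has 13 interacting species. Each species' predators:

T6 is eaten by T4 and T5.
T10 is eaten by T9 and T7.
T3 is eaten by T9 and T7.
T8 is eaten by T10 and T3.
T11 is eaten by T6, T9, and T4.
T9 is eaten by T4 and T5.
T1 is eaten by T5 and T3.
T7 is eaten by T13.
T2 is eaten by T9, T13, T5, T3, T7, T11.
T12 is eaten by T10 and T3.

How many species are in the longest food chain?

4 species

One longest chain: T2 → T11 → T6 → T4.
It has 4 species and 3 links.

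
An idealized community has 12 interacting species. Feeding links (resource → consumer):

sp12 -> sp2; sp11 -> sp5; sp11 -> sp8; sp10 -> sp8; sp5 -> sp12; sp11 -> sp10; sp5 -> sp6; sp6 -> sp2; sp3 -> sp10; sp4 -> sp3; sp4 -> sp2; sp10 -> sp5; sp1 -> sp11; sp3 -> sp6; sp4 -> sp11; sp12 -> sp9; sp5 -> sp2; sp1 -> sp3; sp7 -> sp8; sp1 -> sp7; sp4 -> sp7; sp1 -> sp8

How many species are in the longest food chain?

One longest chain: sp1 → sp3 → sp10 → sp5 → sp12 → sp9.
It has 6 species and 5 links.

6 species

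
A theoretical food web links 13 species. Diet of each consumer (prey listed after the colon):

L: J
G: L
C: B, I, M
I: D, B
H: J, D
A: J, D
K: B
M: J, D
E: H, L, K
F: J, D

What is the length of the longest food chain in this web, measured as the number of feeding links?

One longest chain: J → M → C.
It has 3 species and 2 links.

2 links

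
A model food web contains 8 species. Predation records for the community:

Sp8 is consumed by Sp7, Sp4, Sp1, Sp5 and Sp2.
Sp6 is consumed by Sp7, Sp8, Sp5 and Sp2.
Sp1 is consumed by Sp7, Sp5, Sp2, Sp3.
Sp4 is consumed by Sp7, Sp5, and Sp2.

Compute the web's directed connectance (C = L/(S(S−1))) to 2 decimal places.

The web has S = 8 species and L = 16 feeding links.
C = L / (S(S−1)) = 16 / 56 = 0.2857 ≈ 0.29.

C = 0.29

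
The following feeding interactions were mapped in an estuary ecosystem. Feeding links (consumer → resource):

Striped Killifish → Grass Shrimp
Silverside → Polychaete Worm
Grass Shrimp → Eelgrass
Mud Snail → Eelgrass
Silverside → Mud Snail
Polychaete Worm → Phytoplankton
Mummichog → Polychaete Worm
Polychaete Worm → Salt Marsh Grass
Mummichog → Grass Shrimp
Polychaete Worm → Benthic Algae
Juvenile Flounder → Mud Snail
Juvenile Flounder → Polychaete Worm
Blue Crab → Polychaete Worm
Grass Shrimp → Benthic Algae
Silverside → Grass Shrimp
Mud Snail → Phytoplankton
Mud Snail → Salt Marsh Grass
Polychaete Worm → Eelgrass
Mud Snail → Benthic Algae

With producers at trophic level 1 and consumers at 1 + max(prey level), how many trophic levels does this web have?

Producers (level 1): Benthic Algae, Eelgrass, Phytoplankton, Salt Marsh Grass.
Benthic Algae → Grass Shrimp → Mummichog gives Mummichog level 3.
No species has a prey at level 3, so no species reaches level 4.

3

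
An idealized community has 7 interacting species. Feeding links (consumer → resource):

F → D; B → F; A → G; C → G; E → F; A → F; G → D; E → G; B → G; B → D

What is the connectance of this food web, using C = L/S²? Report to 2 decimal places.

The web has S = 7 species and L = 10 feeding links.
C = L / S² = 10 / 49 = 0.2041 ≈ 0.20.

C = 0.20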